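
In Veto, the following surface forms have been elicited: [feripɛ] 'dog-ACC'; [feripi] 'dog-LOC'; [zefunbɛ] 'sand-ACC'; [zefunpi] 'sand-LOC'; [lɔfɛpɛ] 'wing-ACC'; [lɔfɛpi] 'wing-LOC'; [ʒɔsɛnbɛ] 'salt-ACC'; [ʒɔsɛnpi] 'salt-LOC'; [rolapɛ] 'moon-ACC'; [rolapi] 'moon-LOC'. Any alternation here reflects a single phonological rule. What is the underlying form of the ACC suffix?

The ACC suffix surfaces as [-bɛ] and [-pɛ], depending on the final segment of the stem.
By contrast the LOC suffix keeps its initial [p] throughout — that segment must be underlying.
The ACC suffix is therefore /-bɛ/ underlyingly, with post-vocalic devoicing: voiced stops become voiceless after a vowel.

/-bɛ/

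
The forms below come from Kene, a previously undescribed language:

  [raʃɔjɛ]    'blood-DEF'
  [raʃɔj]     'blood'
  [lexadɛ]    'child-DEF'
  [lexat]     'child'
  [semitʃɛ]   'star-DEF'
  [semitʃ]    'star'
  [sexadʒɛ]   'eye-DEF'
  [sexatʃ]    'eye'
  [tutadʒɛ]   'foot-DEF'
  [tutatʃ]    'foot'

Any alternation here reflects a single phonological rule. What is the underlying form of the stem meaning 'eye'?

In [sexadʒɛ] and [sexatʃ] the final segment of 'eye' alternates: [dʒ] ~ [tʃ].
But 'star' keeps [tʃ] in both environments ([semitʃɛ], [semitʃ]), so there is no rule changing /tʃ/ to [dʒ] before the DEF suffix.
Therefore /dʒ/ is basic and [tʃ] is derived by word-final obstruent devoicing (voiced obstruents become voiceless word-finally).

/sexadʒ/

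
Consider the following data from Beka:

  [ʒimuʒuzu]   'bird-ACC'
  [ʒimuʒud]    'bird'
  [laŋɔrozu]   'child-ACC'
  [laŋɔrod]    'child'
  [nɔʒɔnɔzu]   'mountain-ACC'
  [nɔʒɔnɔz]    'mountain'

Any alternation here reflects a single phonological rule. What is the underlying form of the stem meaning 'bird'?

/ʒimuʒud/

In [ʒimuʒuzu] and [ʒimuʒud] the final segment of 'bird' alternates: [z] ~ [d].
The stem 'mountain' ([nɔʒɔnɔzu], [nɔʒɔnɔz]) shows [z] unchanged in both environments, so [z] cannot be basic with [d] derived in isolation.
The alternation reflects intervocalic spirantization: voiced stops become fricatives between vowels. /d/ is underlying.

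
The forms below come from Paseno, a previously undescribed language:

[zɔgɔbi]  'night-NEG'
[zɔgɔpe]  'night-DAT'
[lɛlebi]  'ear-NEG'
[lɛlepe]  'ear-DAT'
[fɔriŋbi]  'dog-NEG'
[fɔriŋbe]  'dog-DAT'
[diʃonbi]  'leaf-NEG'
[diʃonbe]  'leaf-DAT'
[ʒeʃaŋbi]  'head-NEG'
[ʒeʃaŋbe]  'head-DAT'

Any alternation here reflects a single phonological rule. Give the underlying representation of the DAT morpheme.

The DAT morpheme has two allomorphs, [-be] and [-pe].
By contrast the NEG suffix keeps its initial [b] throughout — that segment must be underlying.
So the underlying form is /-pe/, and voiceless stops become voiced after a nasal.

/-pe/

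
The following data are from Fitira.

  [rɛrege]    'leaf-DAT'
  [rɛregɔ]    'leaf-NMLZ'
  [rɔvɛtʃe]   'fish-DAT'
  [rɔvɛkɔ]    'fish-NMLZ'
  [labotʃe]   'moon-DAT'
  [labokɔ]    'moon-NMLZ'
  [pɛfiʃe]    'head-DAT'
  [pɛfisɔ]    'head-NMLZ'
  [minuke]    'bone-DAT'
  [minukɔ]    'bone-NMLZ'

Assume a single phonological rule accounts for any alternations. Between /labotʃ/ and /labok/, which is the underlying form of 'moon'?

/labotʃ/

'moon' shows [tʃ] ~ [k] at the end of the stem ([labotʃe] vs [labokɔ]).
The stem 'bone' ([minuke], [minukɔ]) shows [k] unchanged in both environments, so [k] cannot be basic with [tʃ] derived before the DAT suffix.
Therefore /tʃ/ is basic and [k] is derived by depalatalization (palato-alveolar /tʃ/ and /ʃ/ become [k] and [s] when no front vowel follows).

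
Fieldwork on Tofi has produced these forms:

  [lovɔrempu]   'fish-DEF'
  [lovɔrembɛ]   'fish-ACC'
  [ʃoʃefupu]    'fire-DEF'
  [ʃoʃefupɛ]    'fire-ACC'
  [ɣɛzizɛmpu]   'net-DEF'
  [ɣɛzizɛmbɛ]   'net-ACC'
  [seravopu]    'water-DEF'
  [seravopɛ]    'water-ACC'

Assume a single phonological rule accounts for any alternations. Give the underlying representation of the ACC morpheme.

/-bɛ/

The ACC suffix surfaces as [-bɛ] and [-pɛ], depending on the final segment of the stem.
The DEF suffix, which begins with [p], is invariant after every stem; so [p] is not altered by any rule here.
So the underlying form is /-bɛ/, and voiced stops become voiceless after a vowel.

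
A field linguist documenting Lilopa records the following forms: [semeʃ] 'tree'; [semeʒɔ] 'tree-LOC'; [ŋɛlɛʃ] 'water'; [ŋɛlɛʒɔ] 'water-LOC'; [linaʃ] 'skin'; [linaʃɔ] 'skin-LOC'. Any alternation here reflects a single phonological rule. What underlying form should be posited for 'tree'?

/semeʒ/

The root 'tree' surfaces as [semeʃ] and [semeʒɔ], with a stem-final [ʃ] ~ [ʒ] alternation.
Compare 'skin', with invariant [ʃ] in [linaʃ] and [linaʃɔ]: an analysis with underlying /ʃ/ and a rule producing [ʒ] before the LOC suffix would wrongly predict alternation here too.
The underlying segment must be /ʒ/; voiced obstruents become voiceless word-finally, yielding [ʃ] there.
So 'tree' = /semeʒ/.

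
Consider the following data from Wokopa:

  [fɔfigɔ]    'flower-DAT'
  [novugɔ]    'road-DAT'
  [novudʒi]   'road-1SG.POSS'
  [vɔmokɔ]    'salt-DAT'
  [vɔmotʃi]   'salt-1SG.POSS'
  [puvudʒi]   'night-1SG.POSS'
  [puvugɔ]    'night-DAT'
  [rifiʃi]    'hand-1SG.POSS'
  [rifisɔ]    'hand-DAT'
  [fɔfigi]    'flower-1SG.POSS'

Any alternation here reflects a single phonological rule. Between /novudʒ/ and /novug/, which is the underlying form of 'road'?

/novudʒ/

'road' shows [g] ~ [dʒ] at the end of the stem ([novugɔ] vs [novudʒi]).
The stem 'flower' ([fɔfigɔ], [fɔfigi]) shows [g] unchanged in both environments, so [g] cannot be basic with [dʒ] derived before the 1SG.POSS suffix.
So /dʒ/ is underlying, and a rule of depalatalization — palato-alveolar /tʃ/, /dʒ/ and /ʃ/ become [k], [g] and [s] when no front vowel follows — gives [g].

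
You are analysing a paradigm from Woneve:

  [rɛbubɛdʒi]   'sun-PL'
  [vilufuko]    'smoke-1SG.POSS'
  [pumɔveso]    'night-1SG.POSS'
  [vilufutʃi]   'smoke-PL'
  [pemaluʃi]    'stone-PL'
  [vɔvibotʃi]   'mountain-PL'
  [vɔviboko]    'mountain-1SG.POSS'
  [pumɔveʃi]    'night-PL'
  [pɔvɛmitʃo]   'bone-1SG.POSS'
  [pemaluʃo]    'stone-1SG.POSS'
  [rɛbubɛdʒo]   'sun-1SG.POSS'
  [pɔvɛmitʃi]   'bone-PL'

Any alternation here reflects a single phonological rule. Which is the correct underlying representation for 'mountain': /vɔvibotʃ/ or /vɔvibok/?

/vɔvibok/

'mountain' shows [tʃ] ~ [k] at the end of the stem ([vɔvibotʃi] vs [vɔviboko]).
The stem 'bone' ([pɔvɛmitʃi], [pɔvɛmitʃo]) shows [tʃ] unchanged in both environments, so [tʃ] cannot be basic with [k] derived before the 1SG.POSS suffix.
Therefore /k/ is basic and [tʃ] is derived by palatalization before a front vowel (/k/ and /s/ become palato-alveolar [tʃ] and [ʃ] before a front vowel).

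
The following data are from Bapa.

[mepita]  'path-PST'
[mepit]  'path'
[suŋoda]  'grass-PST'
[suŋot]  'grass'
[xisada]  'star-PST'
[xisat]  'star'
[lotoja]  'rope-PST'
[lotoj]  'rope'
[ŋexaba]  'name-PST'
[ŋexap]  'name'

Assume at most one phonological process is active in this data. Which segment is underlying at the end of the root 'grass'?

'grass' shows [d] ~ [t] at the end of the stem ([suŋoda] vs [suŋot]).
But 'path' keeps [t] in both environments ([mepita], [mepit]), so there is no rule changing /t/ to [d] before the PST suffix.
The alternation reflects word-final obstruent devoicing: voiced obstruents become voiceless word-finally. /d/ is underlying.

/d/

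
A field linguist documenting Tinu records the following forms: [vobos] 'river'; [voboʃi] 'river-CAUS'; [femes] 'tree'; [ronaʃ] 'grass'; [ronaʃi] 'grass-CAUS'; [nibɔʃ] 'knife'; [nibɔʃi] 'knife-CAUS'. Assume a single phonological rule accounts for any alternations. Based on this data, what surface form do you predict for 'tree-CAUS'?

[femeʃi]

The root 'river' surfaces as [vobos] and [voboʃi], with a stem-final [s] ~ [ʃ] alternation.
The stem 'knife' ([nibɔʃ], [nibɔʃi]) shows [ʃ] unchanged in both environments, so [ʃ] cannot be basic with [s] derived in isolation.
The alternation reflects palatalization before a front vowel: /s/ becomes palato-alveolar [ʃ] before a front vowel. /s/ is underlying.
From [femes] the stem 'tree' is /femes/; before a front vowel this yields [femeʃi].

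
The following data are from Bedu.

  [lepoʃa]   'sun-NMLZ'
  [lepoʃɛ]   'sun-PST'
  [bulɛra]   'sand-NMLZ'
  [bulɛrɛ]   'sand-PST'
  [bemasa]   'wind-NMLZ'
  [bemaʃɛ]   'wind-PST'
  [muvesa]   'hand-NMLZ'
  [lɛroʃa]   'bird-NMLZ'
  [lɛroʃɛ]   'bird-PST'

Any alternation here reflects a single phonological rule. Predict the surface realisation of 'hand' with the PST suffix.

[muveʃɛ]

The root 'wind' surfaces as [bemasa] and [bemaʃɛ], with a stem-final [s] ~ [ʃ] alternation.
The stem 'bird' ([lɛroʃa], [lɛroʃɛ]) shows [ʃ] unchanged in both environments, so [ʃ] cannot be basic with [s] derived before the NMLZ suffix.
So /s/ is underlying, and a rule of palatalization before a front vowel — /s/ becomes palato-alveolar [ʃ] before a front vowel — gives [ʃ].
The one attested form of 'hand', [muvesa], shows underlying /muves/. Applying the same rule before a front vowel gives [muveʃɛ].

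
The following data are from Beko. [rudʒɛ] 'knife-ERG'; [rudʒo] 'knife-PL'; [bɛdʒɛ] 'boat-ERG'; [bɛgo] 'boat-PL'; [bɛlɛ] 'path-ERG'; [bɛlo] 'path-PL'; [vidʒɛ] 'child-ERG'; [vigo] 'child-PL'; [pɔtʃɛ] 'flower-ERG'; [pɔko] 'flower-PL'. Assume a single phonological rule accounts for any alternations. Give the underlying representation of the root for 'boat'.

In [bɛdʒɛ] and [bɛgo] the final segment of 'boat' alternates: [dʒ] ~ [g].
If /dʒ/ were underlying and a rule turned it into [g] before the PL suffix, 'knife' would also alternate; but it has [dʒ] in both [rudʒɛ] and [rudʒo].
The underlying segment must be /g/; /k/ and /g/ become palato-alveolar [tʃ] and [dʒ] before a front vowel, yielding [dʒ] there.
The underlying form of 'boat' is therefore /bɛg/.

/bɛg/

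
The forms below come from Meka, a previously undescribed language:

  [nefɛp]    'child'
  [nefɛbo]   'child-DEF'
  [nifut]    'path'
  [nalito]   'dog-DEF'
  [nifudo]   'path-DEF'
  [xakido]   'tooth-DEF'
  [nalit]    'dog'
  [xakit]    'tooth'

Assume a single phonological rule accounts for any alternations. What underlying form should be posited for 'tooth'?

The stem for 'tooth' ends in [d] in [xakido] but [t] in [xakit].
But 'dog' keeps [t] in both environments ([nalito], [nalit]), so there is no rule changing /t/ to [d] before the DEF suffix.
Therefore /d/ is basic and [t] is derived by word-final obstruent devoicing (voiced obstruents become voiceless word-finally).

/xakid/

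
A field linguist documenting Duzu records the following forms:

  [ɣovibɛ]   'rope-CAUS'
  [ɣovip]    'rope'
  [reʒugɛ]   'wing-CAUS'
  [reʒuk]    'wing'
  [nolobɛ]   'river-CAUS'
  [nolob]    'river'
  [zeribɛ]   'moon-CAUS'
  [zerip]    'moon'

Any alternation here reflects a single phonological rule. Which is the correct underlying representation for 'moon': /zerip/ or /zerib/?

/zerip/

The root 'moon' surfaces as [zeribɛ] and [zerip], with a stem-final [b] ~ [p] alternation.
Compare 'river', with invariant [b] in [nolobɛ] and [nolob]: an analysis with underlying /b/ and a rule producing [p] in isolation would wrongly predict alternation here too.
Therefore /p/ is basic and [b] is derived by intervocalic voicing (voiceless stops become voiced between vowels).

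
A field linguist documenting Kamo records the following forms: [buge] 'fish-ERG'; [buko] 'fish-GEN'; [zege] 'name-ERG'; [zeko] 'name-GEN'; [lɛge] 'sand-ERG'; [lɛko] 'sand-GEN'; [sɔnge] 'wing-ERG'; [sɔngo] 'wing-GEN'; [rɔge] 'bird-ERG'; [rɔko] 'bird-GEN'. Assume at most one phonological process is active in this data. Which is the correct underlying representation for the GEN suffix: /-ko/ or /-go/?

The GEN suffix surfaces as [-go] and [-ko], depending on the final segment of the stem.
The ERG suffix, which begins with [g], is invariant after every stem; so [g] is not altered by any rule here.
The GEN suffix is therefore /-ko/ underlyingly, with post-nasal voicing: voiceless stops become voiced after a nasal.

/-ko/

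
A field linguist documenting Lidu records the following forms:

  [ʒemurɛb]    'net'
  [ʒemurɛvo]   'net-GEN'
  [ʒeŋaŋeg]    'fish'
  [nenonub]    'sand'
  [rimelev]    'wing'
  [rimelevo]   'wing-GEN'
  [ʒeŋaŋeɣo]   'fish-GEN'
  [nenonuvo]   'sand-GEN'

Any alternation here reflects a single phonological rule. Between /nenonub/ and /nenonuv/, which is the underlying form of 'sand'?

/nenonub/

The root 'sand' surfaces as [nenonuvo] and [nenonub], with a stem-final [v] ~ [b] alternation.
But 'wing' keeps [v] in both environments ([rimelevo], [rimelev]), so there is no rule changing /v/ to [b] in isolation.
The alternation reflects intervocalic spirantization: voiced stops become fricatives between vowels. /b/ is underlying.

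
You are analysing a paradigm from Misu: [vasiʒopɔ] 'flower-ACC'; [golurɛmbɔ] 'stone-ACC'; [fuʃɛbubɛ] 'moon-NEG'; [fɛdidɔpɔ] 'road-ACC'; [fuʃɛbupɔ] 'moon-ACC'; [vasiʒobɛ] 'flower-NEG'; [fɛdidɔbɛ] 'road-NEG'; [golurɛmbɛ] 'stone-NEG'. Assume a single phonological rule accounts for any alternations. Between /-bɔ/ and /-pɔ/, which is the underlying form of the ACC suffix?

/-pɔ/

The ACC suffix surfaces as [-bɔ] and [-pɔ], depending on the final segment of the stem.
By contrast the NEG suffix keeps its initial [b] throughout — that segment must be underlying.
The ACC suffix is therefore /-pɔ/ underlyingly, with post-nasal voicing: voiceless stops become voiced after a nasal.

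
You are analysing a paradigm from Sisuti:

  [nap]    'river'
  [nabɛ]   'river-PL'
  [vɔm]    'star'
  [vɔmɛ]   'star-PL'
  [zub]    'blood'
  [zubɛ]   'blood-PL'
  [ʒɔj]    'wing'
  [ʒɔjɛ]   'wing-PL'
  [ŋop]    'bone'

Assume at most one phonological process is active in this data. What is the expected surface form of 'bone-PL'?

'river' shows [p] ~ [b] at the end of the stem ([nap] vs [nabɛ]).
But 'blood' keeps [b] in both environments ([zub], [zubɛ]), so there is no rule changing /b/ to [p] in isolation.
The underlying segment must be /p/; voiceless stops become voiced between vowels, yielding [b] there.
The one attested form of 'bone', [ŋop], shows underlying /ŋop/. Applying the same rule between vowels gives [ŋobɛ].

[ŋobɛ]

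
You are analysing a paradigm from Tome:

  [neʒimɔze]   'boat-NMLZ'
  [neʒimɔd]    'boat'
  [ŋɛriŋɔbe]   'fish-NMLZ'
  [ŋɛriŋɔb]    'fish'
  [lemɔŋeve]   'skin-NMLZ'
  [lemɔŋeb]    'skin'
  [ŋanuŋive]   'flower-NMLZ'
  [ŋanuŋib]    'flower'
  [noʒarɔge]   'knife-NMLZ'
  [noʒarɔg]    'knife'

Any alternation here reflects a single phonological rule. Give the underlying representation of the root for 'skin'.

The stem for 'skin' ends in [v] in [lemɔŋeve] but [b] in [lemɔŋeb].
But 'fish' keeps [b] in both environments ([ŋɛriŋɔbe], [ŋɛriŋɔb]), so there is no rule changing /b/ to [v] before the NMLZ suffix.
Therefore /v/ is basic and [b] is derived by word-final hardening (voiced fricatives become stops word-finally).
So 'skin' = /lemɔŋev/.

/lemɔŋev/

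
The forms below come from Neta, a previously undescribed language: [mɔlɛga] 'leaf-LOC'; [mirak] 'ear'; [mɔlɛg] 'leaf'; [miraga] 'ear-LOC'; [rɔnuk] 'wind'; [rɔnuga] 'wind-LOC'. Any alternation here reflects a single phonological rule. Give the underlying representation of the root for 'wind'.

The root 'wind' surfaces as [rɔnuk] and [rɔnuga], with a stem-final [k] ~ [g] alternation.
But 'leaf' keeps [g] in both environments ([mɔlɛg], [mɔlɛga]), so there is no rule changing /g/ to [k] in isolation.
The underlying segment must be /k/; voiceless stops become voiced between vowels, yielding [g] there.
The underlying form of 'wind' is therefore /rɔnuk/.

/rɔnuk/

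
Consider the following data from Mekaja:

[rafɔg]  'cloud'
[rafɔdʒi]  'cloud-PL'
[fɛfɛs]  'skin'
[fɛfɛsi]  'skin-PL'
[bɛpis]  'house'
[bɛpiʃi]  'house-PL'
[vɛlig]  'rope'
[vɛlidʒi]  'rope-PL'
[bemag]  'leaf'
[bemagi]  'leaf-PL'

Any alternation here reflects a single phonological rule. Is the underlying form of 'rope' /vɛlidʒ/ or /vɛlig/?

In [vɛlig] and [vɛlidʒi] the final segment of 'rope' alternates: [g] ~ [dʒ].
If /g/ were underlying and a rule turned it into [dʒ] before the PL suffix, 'leaf' would also alternate; but it has [g] in both [bemag] and [bemagi].
Therefore /dʒ/ is basic and [g] is derived by depalatalization (palato-alveolar /dʒ/ and /ʃ/ become [g] and [s] when no front vowel follows).

/vɛlidʒ/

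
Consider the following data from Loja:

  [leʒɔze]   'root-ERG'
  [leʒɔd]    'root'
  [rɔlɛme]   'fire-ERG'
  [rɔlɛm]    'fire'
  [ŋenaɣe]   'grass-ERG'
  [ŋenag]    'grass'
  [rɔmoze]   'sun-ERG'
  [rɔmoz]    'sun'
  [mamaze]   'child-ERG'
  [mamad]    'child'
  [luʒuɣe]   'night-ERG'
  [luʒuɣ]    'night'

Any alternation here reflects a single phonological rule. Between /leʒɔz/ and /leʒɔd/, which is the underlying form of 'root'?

'root' shows [z] ~ [d] at the end of the stem ([leʒɔze] vs [leʒɔd]).
But 'sun' keeps [z] in both environments ([rɔmoze], [rɔmoz]), so there is no rule changing /z/ to [d] in isolation.
The alternation reflects intervocalic spirantization: voiced stops become fricatives between vowels. /d/ is underlying.

/leʒɔd/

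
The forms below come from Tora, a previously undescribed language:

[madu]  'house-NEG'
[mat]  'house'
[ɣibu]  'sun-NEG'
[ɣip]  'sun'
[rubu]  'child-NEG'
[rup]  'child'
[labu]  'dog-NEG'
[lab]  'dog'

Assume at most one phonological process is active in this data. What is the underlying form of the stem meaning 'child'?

The stem for 'child' ends in [b] in [rubu] but [p] in [rup].
Compare 'dog', with invariant [b] in [labu] and [lab]: an analysis with underlying /b/ and a rule producing [p] in isolation would wrongly predict alternation here too.
The underlying segment must be /p/; voiceless stops become voiced between vowels, yielding [b] there.
So 'child' = /rup/.

/rup/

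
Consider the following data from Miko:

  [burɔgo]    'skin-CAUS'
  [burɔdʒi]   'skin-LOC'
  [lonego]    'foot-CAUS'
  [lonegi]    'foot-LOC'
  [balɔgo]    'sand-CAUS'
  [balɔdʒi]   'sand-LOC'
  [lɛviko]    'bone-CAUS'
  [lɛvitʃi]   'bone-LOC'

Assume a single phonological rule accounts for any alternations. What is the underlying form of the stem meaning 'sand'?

In [balɔgo] and [balɔdʒi] the final segment of 'sand' alternates: [g] ~ [dʒ].
The stem 'foot' ([lonego], [lonegi]) shows [g] unchanged in both environments, so [g] cannot be basic with [dʒ] derived before the LOC suffix.
The alternation reflects depalatalization: palato-alveolar /tʃ/ and /dʒ/ become [k] and [g] when no front vowel follows. /dʒ/ is underlying.

/balɔdʒ/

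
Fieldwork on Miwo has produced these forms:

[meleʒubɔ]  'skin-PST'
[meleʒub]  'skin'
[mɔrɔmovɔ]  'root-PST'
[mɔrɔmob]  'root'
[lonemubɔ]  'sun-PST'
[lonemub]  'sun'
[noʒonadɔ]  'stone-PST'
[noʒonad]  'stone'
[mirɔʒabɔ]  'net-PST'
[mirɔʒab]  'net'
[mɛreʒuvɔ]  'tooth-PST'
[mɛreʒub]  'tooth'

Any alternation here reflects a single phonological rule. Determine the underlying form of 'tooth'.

/mɛreʒuv/

The root 'tooth' surfaces as [mɛreʒuvɔ] and [mɛreʒub], with a stem-final [v] ~ [b] alternation.
The stem 'skin' ([meleʒubɔ], [meleʒub]) shows [b] unchanged in both environments, so [b] cannot be basic with [v] derived before the PST suffix.
The underlying segment must be /v/; voiced fricatives become stops word-finally, yielding [b] there.
So 'tooth' = /mɛreʒuv/.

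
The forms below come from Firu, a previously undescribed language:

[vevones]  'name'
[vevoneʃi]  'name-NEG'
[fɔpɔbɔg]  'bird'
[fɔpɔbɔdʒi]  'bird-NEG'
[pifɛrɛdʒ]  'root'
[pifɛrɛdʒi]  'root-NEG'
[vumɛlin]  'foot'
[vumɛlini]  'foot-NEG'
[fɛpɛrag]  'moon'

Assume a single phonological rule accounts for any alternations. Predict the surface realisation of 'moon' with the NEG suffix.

The root 'bird' surfaces as [fɔpɔbɔg] and [fɔpɔbɔdʒi], with a stem-final [g] ~ [dʒ] alternation.
Compare 'root', with invariant [dʒ] in [pifɛrɛdʒ] and [pifɛrɛdʒi]: an analysis with underlying /dʒ/ and a rule producing [g] in isolation would wrongly predict alternation here too.
Therefore /g/ is basic and [dʒ] is derived by palatalization before a front vowel (/g/ and /s/ become palato-alveolar [dʒ] and [ʃ] before a front vowel).
The one attested form of 'moon', [fɛpɛrag], shows underlying /fɛpɛrag/. Applying the same rule before a front vowel gives [fɛpɛradʒi].

[fɛpɛradʒi]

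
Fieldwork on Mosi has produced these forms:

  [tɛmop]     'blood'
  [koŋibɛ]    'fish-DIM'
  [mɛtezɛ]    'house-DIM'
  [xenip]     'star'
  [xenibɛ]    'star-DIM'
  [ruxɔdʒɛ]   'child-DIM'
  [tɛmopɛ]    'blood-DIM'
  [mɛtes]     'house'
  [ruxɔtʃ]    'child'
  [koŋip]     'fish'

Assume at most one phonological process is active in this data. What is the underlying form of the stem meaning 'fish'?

/koŋib/

'fish' shows [p] ~ [b] at the end of the stem ([koŋip] vs [koŋibɛ]).
The stem 'blood' ([tɛmop], [tɛmopɛ]) shows [p] unchanged in both environments, so [p] cannot be basic with [b] derived before the DIM suffix.
So /b/ is underlying, and a rule of word-final obstruent devoicing — voiced obstruents become voiceless word-finally — gives [p].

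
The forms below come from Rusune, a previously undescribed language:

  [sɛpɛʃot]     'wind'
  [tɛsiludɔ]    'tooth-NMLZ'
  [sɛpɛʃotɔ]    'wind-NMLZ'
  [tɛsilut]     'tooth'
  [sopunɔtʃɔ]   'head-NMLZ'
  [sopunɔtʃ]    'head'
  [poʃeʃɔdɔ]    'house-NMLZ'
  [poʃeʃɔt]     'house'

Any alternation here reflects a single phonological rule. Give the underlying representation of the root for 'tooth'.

The root 'tooth' surfaces as [tɛsilut] and [tɛsiludɔ], with a stem-final [t] ~ [d] alternation.
But 'wind' keeps [t] in both environments ([sɛpɛʃot], [sɛpɛʃotɔ]), so there is no rule changing /t/ to [d] before the NMLZ suffix.
Therefore /d/ is basic and [t] is derived by word-final obstruent devoicing (voiced obstruents become voiceless word-finally).

/tɛsilud/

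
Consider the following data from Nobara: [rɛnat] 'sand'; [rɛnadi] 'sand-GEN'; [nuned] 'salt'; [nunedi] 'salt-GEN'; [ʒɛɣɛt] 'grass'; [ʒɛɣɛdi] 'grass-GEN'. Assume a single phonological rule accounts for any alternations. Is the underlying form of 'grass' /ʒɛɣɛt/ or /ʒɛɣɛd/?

/ʒɛɣɛt/

In [ʒɛɣɛt] and [ʒɛɣɛdi] the final segment of 'grass' alternates: [t] ~ [d].
If /d/ were underlying and a rule turned it into [t] in isolation, 'salt' would also alternate; but it has [d] in both [nuned] and [nunedi].
The underlying segment must be /t/; voiceless stops become voiced between vowels, yielding [d] there.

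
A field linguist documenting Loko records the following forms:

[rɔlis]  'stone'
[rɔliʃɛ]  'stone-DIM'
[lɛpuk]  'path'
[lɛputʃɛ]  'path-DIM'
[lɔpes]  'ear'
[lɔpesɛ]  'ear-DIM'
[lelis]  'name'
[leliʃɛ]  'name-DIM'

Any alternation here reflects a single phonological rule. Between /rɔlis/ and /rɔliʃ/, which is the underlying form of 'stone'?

The root 'stone' surfaces as [rɔlis] and [rɔliʃɛ], with a stem-final [s] ~ [ʃ] alternation.
But 'ear' keeps [s] in both environments ([lɔpes], [lɔpesɛ]), so there is no rule changing /s/ to [ʃ] before the DIM suffix.
So /ʃ/ is underlying, and a rule of depalatalization — palato-alveolar /tʃ/ and /ʃ/ become [k] and [s] when no front vowel follows — gives [s].

/rɔliʃ/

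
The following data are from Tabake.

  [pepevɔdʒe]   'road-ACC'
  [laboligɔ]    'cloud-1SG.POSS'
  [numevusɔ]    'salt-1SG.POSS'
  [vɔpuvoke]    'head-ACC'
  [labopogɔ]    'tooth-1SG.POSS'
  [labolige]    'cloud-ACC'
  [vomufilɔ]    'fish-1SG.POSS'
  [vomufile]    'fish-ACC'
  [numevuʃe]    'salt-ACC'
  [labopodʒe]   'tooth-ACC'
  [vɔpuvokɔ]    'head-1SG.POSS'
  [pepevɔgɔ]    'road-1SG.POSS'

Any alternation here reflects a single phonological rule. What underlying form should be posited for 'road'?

/pepevɔdʒ/

The stem for 'road' ends in [dʒ] in [pepevɔdʒe] but [g] in [pepevɔgɔ].
Compare 'cloud', with invariant [g] in [labolige] and [laboligɔ]: an analysis with underlying /g/ and a rule producing [dʒ] before the ACC suffix would wrongly predict alternation here too.
The underlying segment must be /dʒ/; palato-alveolar /dʒ/ and /ʃ/ become [g] and [s] when no front vowel follows, yielding [g] there.
Hence 'road' is /pepevɔdʒ/ underlyingly.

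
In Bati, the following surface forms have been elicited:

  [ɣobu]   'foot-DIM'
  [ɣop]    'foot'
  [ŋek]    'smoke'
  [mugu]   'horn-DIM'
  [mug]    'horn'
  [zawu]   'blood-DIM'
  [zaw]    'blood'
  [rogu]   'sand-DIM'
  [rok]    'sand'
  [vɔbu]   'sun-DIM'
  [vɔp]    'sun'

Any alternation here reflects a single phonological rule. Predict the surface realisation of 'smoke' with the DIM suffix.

The root 'sand' surfaces as [rogu] and [rok], with a stem-final [g] ~ [k] alternation.
But 'horn' keeps [g] in both environments ([mugu], [mug]), so there is no rule changing /g/ to [k] in isolation.
So /k/ is underlying, and a rule of intervocalic voicing — voiceless stops become voiced between vowels — gives [g].
From [ŋek] the stem 'smoke' is /ŋek/; between vowels this yields [ŋegu].

[ŋegu]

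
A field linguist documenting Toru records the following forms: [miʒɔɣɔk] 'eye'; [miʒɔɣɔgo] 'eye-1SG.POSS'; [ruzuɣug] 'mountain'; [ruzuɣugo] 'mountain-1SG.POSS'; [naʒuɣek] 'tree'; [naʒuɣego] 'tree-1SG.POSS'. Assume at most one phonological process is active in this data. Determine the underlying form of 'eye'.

'eye' shows [k] ~ [g] at the end of the stem ([miʒɔɣɔk] vs [miʒɔɣɔgo]).
If /g/ were underlying and a rule turned it into [k] in isolation, 'mountain' would also alternate; but it has [g] in both [ruzuɣug] and [ruzuɣugo].
Therefore /k/ is basic and [g] is derived by intervocalic voicing (voiceless stops become voiced between vowels).

/miʒɔɣɔk/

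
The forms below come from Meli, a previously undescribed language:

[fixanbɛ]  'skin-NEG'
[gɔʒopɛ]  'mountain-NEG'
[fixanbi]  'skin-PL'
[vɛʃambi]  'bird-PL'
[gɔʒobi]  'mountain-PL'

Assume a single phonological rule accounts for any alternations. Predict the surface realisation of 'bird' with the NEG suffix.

[vɛʃambɛ]

The NEG suffix surfaces as [-bɛ] and [-pɛ], depending on the final segment of the stem.
By contrast the PL suffix keeps its initial [b] throughout — that segment must be underlying.
So the underlying form is /-pɛ/, and voiceless stops become voiced after a nasal.
After 'bird', which ends in a nasal, the suffix surfaces as [-bɛ], giving [vɛʃambɛ].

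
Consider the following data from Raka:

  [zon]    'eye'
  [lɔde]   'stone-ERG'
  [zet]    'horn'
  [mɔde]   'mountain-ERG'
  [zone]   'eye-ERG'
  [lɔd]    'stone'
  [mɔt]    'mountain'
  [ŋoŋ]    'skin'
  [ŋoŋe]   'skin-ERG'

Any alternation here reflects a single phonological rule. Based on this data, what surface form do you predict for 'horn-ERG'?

[zede]

The stem for 'mountain' ends in [d] in [mɔde] but [t] in [mɔt].
Compare 'stone', with invariant [d] in [lɔde] and [lɔd]: an analysis with underlying /d/ and a rule producing [t] in isolation would wrongly predict alternation here too.
So /t/ is underlying, and a rule of intervocalic voicing — voiceless stops become voiced between vowels — gives [d].
From [zet] the stem 'horn' is /zet/; between vowels this yields [zede].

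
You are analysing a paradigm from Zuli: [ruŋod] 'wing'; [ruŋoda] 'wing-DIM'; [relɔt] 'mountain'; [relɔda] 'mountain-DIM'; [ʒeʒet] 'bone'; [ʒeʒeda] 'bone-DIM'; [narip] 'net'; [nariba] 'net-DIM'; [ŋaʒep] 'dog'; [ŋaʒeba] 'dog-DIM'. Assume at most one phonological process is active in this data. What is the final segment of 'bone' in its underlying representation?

The root 'bone' surfaces as [ʒeʒet] and [ʒeʒeda], with a stem-final [t] ~ [d] alternation.
If /d/ were underlying and a rule turned it into [t] in isolation, 'wing' would also alternate; but it has [d] in both [ruŋod] and [ruŋoda].
So /t/ is underlying, and a rule of intervocalic voicing — voiceless stops become voiced between vowels — gives [d].

/t/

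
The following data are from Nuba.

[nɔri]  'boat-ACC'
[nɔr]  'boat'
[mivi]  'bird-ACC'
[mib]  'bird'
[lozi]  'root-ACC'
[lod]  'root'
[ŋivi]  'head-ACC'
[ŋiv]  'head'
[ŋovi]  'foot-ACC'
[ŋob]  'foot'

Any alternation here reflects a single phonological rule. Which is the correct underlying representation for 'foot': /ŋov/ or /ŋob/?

In [ŋovi] and [ŋob] the final segment of 'foot' alternates: [v] ~ [b].
But 'head' keeps [v] in both environments ([ŋivi], [ŋiv]), so there is no rule changing /v/ to [b] in isolation.
The underlying segment must be /b/; voiced stops become fricatives between vowels, yielding [v] there.

/ŋob/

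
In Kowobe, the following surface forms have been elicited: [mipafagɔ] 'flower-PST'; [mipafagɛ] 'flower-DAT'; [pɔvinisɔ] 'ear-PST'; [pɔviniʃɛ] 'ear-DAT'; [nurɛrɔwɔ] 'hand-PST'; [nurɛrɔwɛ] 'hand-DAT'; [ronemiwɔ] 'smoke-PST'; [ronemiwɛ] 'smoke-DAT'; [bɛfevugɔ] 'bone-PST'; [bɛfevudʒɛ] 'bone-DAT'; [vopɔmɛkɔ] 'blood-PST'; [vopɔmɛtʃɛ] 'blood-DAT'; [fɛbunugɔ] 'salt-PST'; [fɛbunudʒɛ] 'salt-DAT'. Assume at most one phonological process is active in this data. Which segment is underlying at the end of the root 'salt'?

'salt' shows [g] ~ [dʒ] at the end of the stem ([fɛbunugɔ] vs [fɛbunudʒɛ]).
Compare 'flower', with invariant [g] in [mipafagɔ] and [mipafagɛ]: an analysis with underlying /g/ and a rule producing [dʒ] before the DAT suffix would wrongly predict alternation here too.
So /dʒ/ is underlying, and a rule of depalatalization — palato-alveolar /tʃ/, /dʒ/ and /ʃ/ become [k], [g] and [s] when no front vowel follows — gives [g].

/dʒ/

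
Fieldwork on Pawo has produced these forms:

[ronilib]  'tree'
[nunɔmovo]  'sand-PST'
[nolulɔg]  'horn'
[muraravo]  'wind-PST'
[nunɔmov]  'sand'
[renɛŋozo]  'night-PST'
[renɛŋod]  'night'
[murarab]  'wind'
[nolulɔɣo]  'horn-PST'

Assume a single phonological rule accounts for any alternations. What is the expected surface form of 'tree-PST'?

[ronilivo]

In [muraravo] and [murarab] the final segment of 'wind' alternates: [v] ~ [b].
The stem 'sand' ([nunɔmovo], [nunɔmov]) shows [v] unchanged in both environments, so [v] cannot be basic with [b] derived in isolation.
The alternation reflects intervocalic spirantization: voiced stops become fricatives between vowels. /b/ is underlying.
From [ronilib] the stem 'tree' is /ronilib/; between vowels this yields [ronilivo].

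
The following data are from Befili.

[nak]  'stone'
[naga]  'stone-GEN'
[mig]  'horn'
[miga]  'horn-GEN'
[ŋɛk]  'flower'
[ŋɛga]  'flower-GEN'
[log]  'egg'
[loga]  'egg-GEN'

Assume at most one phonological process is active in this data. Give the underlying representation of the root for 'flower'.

/ŋɛk/

'flower' shows [k] ~ [g] at the end of the stem ([ŋɛk] vs [ŋɛga]).
The stem 'horn' ([mig], [miga]) shows [g] unchanged in both environments, so [g] cannot be basic with [k] derived in isolation.
The underlying segment must be /k/; voiceless stops become voiced between vowels, yielding [g] there.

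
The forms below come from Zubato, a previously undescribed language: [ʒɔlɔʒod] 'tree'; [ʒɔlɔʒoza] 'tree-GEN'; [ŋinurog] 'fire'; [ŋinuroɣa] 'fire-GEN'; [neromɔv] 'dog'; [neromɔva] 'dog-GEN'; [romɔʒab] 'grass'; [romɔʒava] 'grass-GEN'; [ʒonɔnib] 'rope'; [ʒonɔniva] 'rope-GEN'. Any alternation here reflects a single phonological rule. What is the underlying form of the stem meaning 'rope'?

The root 'rope' surfaces as [ʒonɔnib] and [ʒonɔniva], with a stem-final [b] ~ [v] alternation.
If /v/ were underlying and a rule turned it into [b] in isolation, 'dog' would also alternate; but it has [v] in both [neromɔv] and [neromɔva].
The alternation reflects intervocalic spirantization: voiced stops become fricatives between vowels. /b/ is underlying.
The underlying form of 'rope' is therefore /ʒonɔnib/.

/ʒonɔnib/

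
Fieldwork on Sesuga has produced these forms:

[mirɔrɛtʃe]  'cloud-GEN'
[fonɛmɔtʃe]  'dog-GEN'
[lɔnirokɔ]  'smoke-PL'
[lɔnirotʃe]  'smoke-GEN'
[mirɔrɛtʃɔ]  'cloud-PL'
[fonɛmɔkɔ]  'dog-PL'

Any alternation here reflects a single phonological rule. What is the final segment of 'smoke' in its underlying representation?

/k/

The root 'smoke' surfaces as [lɔnirokɔ] and [lɔnirotʃe], with a stem-final [k] ~ [tʃ] alternation.
But 'cloud' keeps [tʃ] in both environments ([mirɔrɛtʃɔ], [mirɔrɛtʃe]), so there is no rule changing /tʃ/ to [k] before the PL suffix.
So /k/ is underlying, and a rule of palatalization before a front vowel — /k/ becomes palato-alveolar [tʃ] before a front vowel — gives [tʃ].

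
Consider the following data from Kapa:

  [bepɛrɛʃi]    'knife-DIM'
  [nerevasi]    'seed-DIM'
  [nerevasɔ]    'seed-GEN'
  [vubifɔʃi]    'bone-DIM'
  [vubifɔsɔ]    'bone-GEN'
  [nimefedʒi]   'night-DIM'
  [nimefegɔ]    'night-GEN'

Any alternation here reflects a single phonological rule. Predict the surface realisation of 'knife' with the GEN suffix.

'bone' shows [ʃ] ~ [s] at the end of the stem ([vubifɔʃi] vs [vubifɔsɔ]).
But 'seed' keeps [s] in both environments ([nerevasi], [nerevasɔ]), so there is no rule changing /s/ to [ʃ] before the DIM suffix.
So /ʃ/ is underlying, and a rule of depalatalization — palato-alveolar /dʒ/ and /ʃ/ become [g] and [s] when no front vowel follows — gives [s].
From [bepɛrɛʃi] the stem 'knife' is /bepɛrɛʃ/; when no front vowel follows this yields [bepɛrɛsɔ].

[bepɛrɛsɔ]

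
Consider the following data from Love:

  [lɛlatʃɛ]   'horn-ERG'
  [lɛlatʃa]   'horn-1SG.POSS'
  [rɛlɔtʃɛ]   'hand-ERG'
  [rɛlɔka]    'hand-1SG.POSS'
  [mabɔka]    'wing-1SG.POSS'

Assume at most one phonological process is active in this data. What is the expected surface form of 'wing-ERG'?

[mabɔtʃɛ]

The root 'hand' surfaces as [rɛlɔtʃɛ] and [rɛlɔka], with a stem-final [tʃ] ~ [k] alternation.
Compare 'horn', with invariant [tʃ] in [lɛlatʃɛ] and [lɛlatʃa]: an analysis with underlying /tʃ/ and a rule producing [k] before the 1SG.POSS suffix would wrongly predict alternation here too.
So /k/ is underlying, and a rule of palatalization before a front vowel — /k/ becomes palato-alveolar [tʃ] before a front vowel — gives [tʃ].
The one attested form of 'wing', [mabɔka], shows underlying /mabɔk/. Applying the same rule before a front vowel gives [mabɔtʃɛ].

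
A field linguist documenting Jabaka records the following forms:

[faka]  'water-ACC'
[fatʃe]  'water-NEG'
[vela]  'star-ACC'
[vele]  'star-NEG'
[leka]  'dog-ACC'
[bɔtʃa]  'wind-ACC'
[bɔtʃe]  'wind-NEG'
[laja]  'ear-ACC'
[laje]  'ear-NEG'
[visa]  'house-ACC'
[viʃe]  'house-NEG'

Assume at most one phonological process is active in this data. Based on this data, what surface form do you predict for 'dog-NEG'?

[letʃe]

In [faka] and [fatʃe] the final segment of 'water' alternates: [k] ~ [tʃ].
But 'wind' keeps [tʃ] in both environments ([bɔtʃa], [bɔtʃe]), so there is no rule changing /tʃ/ to [k] before the ACC suffix.
The underlying segment must be /k/; /k/ and /s/ become palato-alveolar [tʃ] and [ʃ] before a front vowel, yielding [tʃ] there.
From [leka] the stem 'dog' is /lek/; before a front vowel this yields [letʃe].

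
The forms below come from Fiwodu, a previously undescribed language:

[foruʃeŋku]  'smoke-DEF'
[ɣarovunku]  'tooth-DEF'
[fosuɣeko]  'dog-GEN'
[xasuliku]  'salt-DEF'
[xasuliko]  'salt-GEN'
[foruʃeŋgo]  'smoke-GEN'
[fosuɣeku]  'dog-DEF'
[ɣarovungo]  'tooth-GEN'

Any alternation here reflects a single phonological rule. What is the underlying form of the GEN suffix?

The GEN morpheme has two allomorphs, [-go] and [-ko].
The DEF suffix, which begins with [k], is invariant after every stem; so [k] is not altered by any rule here.
So the underlying form is /-go/, and voiced stops become voiceless after a vowel.

/-go/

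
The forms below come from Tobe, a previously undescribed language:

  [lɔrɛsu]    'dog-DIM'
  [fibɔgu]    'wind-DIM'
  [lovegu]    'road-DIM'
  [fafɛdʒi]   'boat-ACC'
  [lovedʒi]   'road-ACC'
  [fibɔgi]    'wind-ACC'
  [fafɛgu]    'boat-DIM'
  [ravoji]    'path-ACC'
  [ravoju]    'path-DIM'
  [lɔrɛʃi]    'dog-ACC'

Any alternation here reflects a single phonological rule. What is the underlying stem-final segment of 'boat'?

The root 'boat' surfaces as [fafɛdʒi] and [fafɛgu], with a stem-final [dʒ] ~ [g] alternation.
The stem 'wind' ([fibɔgi], [fibɔgu]) shows [g] unchanged in both environments, so [g] cannot be basic with [dʒ] derived before the ACC suffix.
The alternation reflects depalatalization: palato-alveolar /dʒ/ and /ʃ/ become [g] and [s] when no front vowel follows. /dʒ/ is underlying.

/dʒ/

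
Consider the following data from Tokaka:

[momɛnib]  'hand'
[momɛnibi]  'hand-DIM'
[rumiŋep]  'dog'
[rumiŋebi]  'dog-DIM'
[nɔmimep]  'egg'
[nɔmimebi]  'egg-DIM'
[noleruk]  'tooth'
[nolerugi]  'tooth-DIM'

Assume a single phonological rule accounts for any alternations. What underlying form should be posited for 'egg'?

/nɔmimep/

'egg' shows [p] ~ [b] at the end of the stem ([nɔmimep] vs [nɔmimebi]).
But 'hand' keeps [b] in both environments ([momɛnib], [momɛnibi]), so there is no rule changing /b/ to [p] in isolation.
Therefore /p/ is basic and [b] is derived by intervocalic voicing (voiceless stops become voiced between vowels).
The underlying form of 'egg' is therefore /nɔmimep/.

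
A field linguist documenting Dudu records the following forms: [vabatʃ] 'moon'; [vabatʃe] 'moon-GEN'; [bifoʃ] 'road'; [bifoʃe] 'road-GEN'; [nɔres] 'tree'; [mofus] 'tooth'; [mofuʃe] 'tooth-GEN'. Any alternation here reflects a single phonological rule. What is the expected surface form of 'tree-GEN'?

The root 'tooth' surfaces as [mofus] and [mofuʃe], with a stem-final [s] ~ [ʃ] alternation.
But 'road' keeps [ʃ] in both environments ([bifoʃ], [bifoʃe]), so there is no rule changing /ʃ/ to [s] in isolation.
The underlying segment must be /s/; /s/ becomes palato-alveolar [ʃ] before a front vowel, yielding [ʃ] there.
From [nɔres] the stem 'tree' is /nɔres/; before a front vowel this yields [nɔreʃe].

[nɔreʃe]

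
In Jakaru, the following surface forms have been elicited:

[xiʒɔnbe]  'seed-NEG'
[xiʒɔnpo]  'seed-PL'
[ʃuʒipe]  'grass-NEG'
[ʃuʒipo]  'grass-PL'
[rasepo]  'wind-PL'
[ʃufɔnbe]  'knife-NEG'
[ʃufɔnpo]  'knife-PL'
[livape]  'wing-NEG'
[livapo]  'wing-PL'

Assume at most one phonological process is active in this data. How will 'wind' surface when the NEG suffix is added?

[rasepe]

The NEG suffix surfaces as [-be] and [-pe], depending on the final segment of the stem.
The PL suffix, which begins with [p], is invariant after every stem; so [p] is not altered by any rule here.
The NEG suffix is therefore /-be/ underlyingly, with post-vocalic devoicing: voiced stops become voiceless after a vowel.
After 'wind', which ends in a vowel, the suffix surfaces as [-pe], giving [rasepe].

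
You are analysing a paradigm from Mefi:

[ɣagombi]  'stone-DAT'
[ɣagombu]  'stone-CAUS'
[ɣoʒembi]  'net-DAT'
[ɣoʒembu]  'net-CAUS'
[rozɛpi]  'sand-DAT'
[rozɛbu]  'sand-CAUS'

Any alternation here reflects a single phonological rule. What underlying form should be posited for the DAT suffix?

The DAT morpheme has two allomorphs, [-bi] and [-pi].
By contrast the CAUS suffix keeps its initial [b] throughout — that segment must be underlying.
The DAT suffix is therefore /-pi/ underlyingly, with post-nasal voicing: voiceless stops become voiced after a nasal.

/-pi/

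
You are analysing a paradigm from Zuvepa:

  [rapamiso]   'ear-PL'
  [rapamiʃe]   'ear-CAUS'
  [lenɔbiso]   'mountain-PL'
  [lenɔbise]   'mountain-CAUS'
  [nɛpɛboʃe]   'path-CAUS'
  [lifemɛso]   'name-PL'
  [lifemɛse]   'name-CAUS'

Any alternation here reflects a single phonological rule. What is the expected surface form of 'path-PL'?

[nɛpɛboso]

The root 'ear' surfaces as [rapamiso] and [rapamiʃe], with a stem-final [s] ~ [ʃ] alternation.
If /s/ were underlying and a rule turned it into [ʃ] before the CAUS suffix, 'mountain' would also alternate; but it has [s] in both [lenɔbiso] and [lenɔbise].
The alternation reflects depalatalization: palato-alveolar /ʃ/ becomes [s] when no front vowel follows. /ʃ/ is underlying.
The one attested form of 'path', [nɛpɛboʃe], shows underlying /nɛpɛboʃ/. Applying the same rule when no front vowel follows gives [nɛpɛboso].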